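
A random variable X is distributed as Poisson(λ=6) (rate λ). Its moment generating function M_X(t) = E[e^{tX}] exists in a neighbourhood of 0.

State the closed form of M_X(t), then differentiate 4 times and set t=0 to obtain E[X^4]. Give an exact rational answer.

E[X^4] = d^4M/dt^4 |_{t=0} = 2850

M_X(t) = e^(6*e^(t) - 6)
dM/dt = 6*e^(-6)*e^(t)*e^(6*e^(t))
d^2M/dt^2 = (36*e^(2*t)*e^(6*e^(t)) + 6*e^(t)*e^(6*e^(t)))*e^(-6)
d^3M/dt^3 = (216*e^(3*t)*e^(6*e^(t)) + 108*e^(2*t)*e^(6*e^(t)) + 6*e^(t)*e^(6*e^(t)))*e^(-6)
d^4M/dt^4 = (1296*e^(4*t)*e^(6*e^(t)) + 1296*e^(3*t)*e^(6*e^(t)) + 252*e^(2*t)*e^(6*e^(t)) + 6*e^(t)*e^(6*e^(t)))*e^(-6)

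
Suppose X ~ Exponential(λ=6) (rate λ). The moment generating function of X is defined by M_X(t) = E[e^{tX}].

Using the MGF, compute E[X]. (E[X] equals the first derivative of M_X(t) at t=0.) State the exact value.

E[X] = D[M](0) = 1/6

M_X(t) = 6/(6 - t)
D[M](t) = 6/(t^2 - 12*t + 36)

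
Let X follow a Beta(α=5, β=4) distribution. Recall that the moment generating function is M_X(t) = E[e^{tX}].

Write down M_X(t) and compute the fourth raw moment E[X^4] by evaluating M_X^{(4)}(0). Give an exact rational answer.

M_X(t) = ₁F₁(5; 9; t)
D^4[M](t) = 14*₁F₁(9; 13; t)/99

E[X^4] = D^4[M](0) = 14/99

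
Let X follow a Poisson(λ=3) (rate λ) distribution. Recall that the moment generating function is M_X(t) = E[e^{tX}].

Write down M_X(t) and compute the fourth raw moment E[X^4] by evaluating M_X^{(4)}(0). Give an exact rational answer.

M_X(t) = e^(3*e^(t) - 3)
M^(4)(t) = (81*e^(4*t)*e^(3*e^(t)) + 162*e^(3*t)*e^(3*e^(t)) + 63*e^(2*t)*e^(3*e^(t)) + 3*e^(t)*e^(3*e^(t)))*e^(-3)

E[X^4] = M^(4)(0) = 309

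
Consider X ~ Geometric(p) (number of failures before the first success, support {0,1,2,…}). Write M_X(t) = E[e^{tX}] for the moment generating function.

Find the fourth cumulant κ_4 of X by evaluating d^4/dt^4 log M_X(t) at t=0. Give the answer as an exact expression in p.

κ_4 = K^(4)(0) = (-p^3 + 7*p^2 - 12*p + 6)/p^4

M_X(t) = p/(-(1 - p)*e^(t) + 1)
K_X(t) = log M_X(t) = log(p) - log(-(1 - p)*e^(t) + 1)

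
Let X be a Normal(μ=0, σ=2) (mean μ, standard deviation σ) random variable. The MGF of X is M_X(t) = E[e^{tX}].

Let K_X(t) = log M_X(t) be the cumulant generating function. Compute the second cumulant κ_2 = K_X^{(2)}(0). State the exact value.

M_X(t) = e^(2*t^2)
K_X(t) = log M_X(t) = 2*t^2
K′(t) = 4*t
K′′(t) = 4

κ_2 = K′′(0) = 4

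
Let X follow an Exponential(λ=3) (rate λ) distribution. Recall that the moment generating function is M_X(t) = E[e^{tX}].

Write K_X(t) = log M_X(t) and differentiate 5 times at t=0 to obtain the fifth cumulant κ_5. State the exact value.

M_X(t) = 3/(3 - t)
K_X(t) = log M_X(t) = -log(3 - t) + log(3)
K^(5)(t) = -24/(t^5 - 15*t^4 + 90*t^3 - 270*t^2 + 405*t - 243)

κ_5 = K^(5)(0) = 8/81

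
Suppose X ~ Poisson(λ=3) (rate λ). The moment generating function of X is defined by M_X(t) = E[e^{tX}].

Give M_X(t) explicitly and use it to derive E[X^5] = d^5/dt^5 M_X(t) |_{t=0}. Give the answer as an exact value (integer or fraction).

M_X(t) = e^(3*e^(t) - 3)
M^(5)(t) = (243*e^(5*t)*e^(3*e^(t)) + 810*e^(4*t)*e^(3*e^(t)) + 675*e^(3*t)*e^(3*e^(t)) + 135*e^(2*t)*e^(3*e^(t)) + 3*e^(t)*e^(3*e^(t)))*e^(-3)

E[X^5] = M^(5)(0) = 1866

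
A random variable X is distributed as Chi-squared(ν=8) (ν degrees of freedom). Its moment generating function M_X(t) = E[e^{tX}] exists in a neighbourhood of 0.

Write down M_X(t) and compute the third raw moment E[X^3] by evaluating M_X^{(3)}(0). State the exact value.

E[X^3] = M′′′(0) = 960

M_X(t) = (1 - 2*t)^(-4)
M′(t) = -8/(32*t^5 - 80*t^4 + 80*t^3 - 40*t^2 + 10*t - 1)
M′′(t) = 80/(64*t^6 - 192*t^5 + 240*t^4 - 160*t^3 + 60*t^2 - 12*t + 1)
M′′′(t) = -960/(128*t^7 - 448*t^6 + 672*t^5 - 560*t^4 + 280*t^3 - 84*t^2 + 14*t - 1)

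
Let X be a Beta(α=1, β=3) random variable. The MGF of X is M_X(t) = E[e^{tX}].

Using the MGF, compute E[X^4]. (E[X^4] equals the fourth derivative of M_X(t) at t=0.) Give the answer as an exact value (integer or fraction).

M_X(t) = ₁F₁(1; 4; t)
dM/dt = ₁F₁(2; 5; t)/4
d^2M/dt^2 = ₁F₁(3; 6; t)/10
d^3M/dt^3 = ₁F₁(4; 7; t)/20
d^4M/dt^4 = ₁F₁(5; 8; t)/35

E[X^4] = d^4M/dt^4 |_{t=0} = 1/35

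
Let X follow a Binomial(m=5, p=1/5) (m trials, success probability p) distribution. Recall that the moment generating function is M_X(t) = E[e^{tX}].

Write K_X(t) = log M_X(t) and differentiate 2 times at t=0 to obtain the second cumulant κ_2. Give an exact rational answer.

κ_2 = K′′(0) = 4/5

M_X(t) = (e^(t)/5 + 4/5)^5
K_X(t) = log M_X(t) = 5*log(e^(t)/5 + 4/5)
K′(t) = 5*e^(t)/(e^(t) + 4)
K′′(t) = 20*e^(t)/(e^(2*t) + 8*e^(t) + 16)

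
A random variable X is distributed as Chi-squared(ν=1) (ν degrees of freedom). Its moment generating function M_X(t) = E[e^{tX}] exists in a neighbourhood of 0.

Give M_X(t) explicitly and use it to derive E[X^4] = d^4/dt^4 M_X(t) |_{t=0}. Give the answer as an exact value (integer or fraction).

E[X^4] = M′′′′(0) = 105

M_X(t) = 1/√(1 - 2*t)
M′(t) = -1/(2*t*√(1 - 2*t) - √(1 - 2*t))
M′′(t) = 3/(4*t^2*√(1 - 2*t) - 4*t*√(1 - 2*t) + √(1 - 2*t))
M′′′(t) = -15/(8*t^3*√(1 - 2*t) - 12*t^2*√(1 - 2*t) + 6*t*√(1 - 2*t) - √(1 - 2*t))
M′′′′(t) = 105/(16*t^4*√(1 - 2*t) - 32*t^3*√(1 - 2*t) + 24*t^2*√(1 - 2*t) - 8*t*√(1 - 2*t) + √(1 - 2*t))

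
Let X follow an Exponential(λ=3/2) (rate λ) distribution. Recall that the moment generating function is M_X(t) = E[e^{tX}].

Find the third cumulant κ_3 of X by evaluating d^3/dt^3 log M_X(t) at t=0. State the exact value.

κ_3 = D^3[K](0) = 16/27

M_X(t) = 3/(2*(3/2 - t))
K_X(t) = log M_X(t) = -log(3/2 - t) - log(2) + log(3)
D^3[K](t) = -16/(8*t^3 - 36*t^2 + 54*t - 27)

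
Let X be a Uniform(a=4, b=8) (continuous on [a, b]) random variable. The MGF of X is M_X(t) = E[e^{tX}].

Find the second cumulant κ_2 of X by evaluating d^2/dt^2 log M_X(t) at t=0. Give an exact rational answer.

κ_2 = K^(2)(0) = 4/3

M_X(t) = (e^(8*t) - e^(4*t))/(4*t)
K_X(t) = log M_X(t) = -log(t) + log(e^(8*t) - e^(4*t)) - 2*log(2)
K^(2)(t) = (-16*t^2*e^(4*t) + e^(8*t) - 2*e^(4*t) + 1)/(t^2*e^(8*t) - 2*t^2*e^(4*t) + t^2)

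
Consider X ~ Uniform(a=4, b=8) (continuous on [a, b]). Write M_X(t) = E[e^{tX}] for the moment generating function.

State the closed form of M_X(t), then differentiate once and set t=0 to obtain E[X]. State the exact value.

E[X] = dM/dt |_{t=0} = 6

M_X(t) = (e^(8*t) - e^(4*t))/(4*t)
dM/dt = (8*t*e^(8*t) - 4*t*e^(4*t) - e^(8*t) + e^(4*t))/(4*t^2)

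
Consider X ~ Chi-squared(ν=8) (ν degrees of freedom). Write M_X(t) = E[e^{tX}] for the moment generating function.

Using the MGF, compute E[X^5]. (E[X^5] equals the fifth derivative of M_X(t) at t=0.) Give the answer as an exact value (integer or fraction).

E[X^5] = D^5[M](0) = 215040

M_X(t) = (1 - 2*t)^(-4)
D^5[M](t) = -215040/(512*t^9 - 2304*t^8 + 4608*t^7 - 5376*t^6 + 4032*t^5 - 2016*t^4 + 672*t^3 - 144*t^2 + 18*t - 1)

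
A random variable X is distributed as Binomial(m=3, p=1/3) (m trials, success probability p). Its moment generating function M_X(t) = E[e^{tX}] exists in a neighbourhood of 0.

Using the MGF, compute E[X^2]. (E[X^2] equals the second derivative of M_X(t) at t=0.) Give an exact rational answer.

M_X(t) = (e^(t)/3 + 2/3)^3
M^(2)(t) = e^(3*t)/3 + 8*e^(2*t)/9 + 4*e^(t)/9

E[X^2] = M^(2)(0) = 5/3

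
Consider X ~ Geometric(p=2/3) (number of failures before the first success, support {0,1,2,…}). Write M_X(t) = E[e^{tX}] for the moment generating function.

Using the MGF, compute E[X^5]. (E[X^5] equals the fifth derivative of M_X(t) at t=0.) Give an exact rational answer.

E[X^5] = d^5M/dt^5 |_{t=0} = 91/2

M_X(t) = 2/(3*(1 - e^(t)/3))
dM/dt = 2*e^(t)/(e^(2*t) - 6*e^(t) + 9)
d^2M/dt^2 = (-2*e^(2*t) - 6*e^(t))/(e^(3*t) - 9*e^(2*t) + 27*e^(t) - 27)
d^3M/dt^3 = (2*e^(3*t) + 24*e^(2*t) + 18*e^(t))/(e^(4*t) - 12*e^(3*t) + 54*e^(2*t) - 108*e^(t) + 81)
d^4M/dt^4 = (-2*e^(4*t) - 66*e^(3*t) - 198*e^(2*t) - 54*e^(t))/(e^(5*t) - 15*e^(4*t) + 90*e^(3*t) - 270*e^(2*t) + 405*e^(t) - 243)
d^5M/dt^5 = (2*e^(5*t) + 156*e^(4*t) + 1188*e^(3*t) + 1404*e^(2*t) + 162*e^(t))/(e^(6*t) - 18*e^(5*t) + 135*e^(4*t) - 540*e^(3*t) + 1215*e^(2*t) - 1458*e^(t) + 729)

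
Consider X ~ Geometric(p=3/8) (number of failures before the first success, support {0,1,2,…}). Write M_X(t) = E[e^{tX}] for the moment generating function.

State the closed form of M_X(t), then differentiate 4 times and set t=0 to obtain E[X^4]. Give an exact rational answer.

M_X(t) = 3/(8*(1 - 5*e^(t)/8))
D^4[M](t) = (-1875*e^(4*t) - 33000*e^(3*t) - 52800*e^(2*t) - 7680*e^(t))/(3125*e^(5*t) - 25000*e^(4*t) + 80000*e^(3*t) - 128000*e^(2*t) + 102400*e^(t) - 32768)

E[X^4] = D^4[M](0) = 10595/27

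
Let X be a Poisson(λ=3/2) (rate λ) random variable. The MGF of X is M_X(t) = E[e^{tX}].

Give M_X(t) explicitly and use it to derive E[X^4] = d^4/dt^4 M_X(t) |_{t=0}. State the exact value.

E[X^4] = D^4[M](0) = 681/16

M_X(t) = e^(3*e^(t)/2 - 3/2)
D^4[M](t) = (81*e^(4*t)*e^(3*e^(t)/2) + 324*e^(3*t)*e^(3*e^(t)/2) + 252*e^(2*t)*e^(3*e^(t)/2) + 24*e^(t)*e^(3*e^(t)/2))*e^(-3/2)/16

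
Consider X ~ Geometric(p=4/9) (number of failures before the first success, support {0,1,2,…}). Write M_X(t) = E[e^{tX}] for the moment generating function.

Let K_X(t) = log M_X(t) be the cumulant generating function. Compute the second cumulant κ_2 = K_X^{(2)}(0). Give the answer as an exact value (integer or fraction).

κ_2 = d^2K/dt^2 |_{t=0} = 45/16

M_X(t) = 4/(9*(1 - 5*e^(t)/9))
K_X(t) = log M_X(t) = -log(1 - 5*e^(t)/9) - 2*log(3) + 2*log(2)
dK/dt = -5*e^(t)/(5*e^(t) - 9)
d^2K/dt^2 = 45*e^(t)/(25*e^(2*t) - 90*e^(t) + 81)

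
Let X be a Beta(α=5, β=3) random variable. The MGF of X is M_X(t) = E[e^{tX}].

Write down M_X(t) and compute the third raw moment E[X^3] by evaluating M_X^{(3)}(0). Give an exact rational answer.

M_X(t) = ₁F₁(5; 8; t)
dM/dt = 5*₁F₁(6; 9; t)/8
d^2M/dt^2 = 5*₁F₁(7; 10; t)/12
d^3M/dt^3 = 7*₁F₁(8; 11; t)/24

E[X^3] = d^3M/dt^3 |_{t=0} = 7/24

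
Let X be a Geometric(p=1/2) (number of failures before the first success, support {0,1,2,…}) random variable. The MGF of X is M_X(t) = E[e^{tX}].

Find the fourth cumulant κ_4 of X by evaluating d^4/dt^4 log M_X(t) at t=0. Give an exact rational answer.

M_X(t) = 1/(2*(1 - e^(t)/2))
K_X(t) = log M_X(t) = -log(1 - e^(t)/2) - log(2)
K^(4)(t) = (2*e^(3*t) + 16*e^(2*t) + 8*e^(t))/(e^(4*t) - 8*e^(3*t) + 24*e^(2*t) - 32*e^(t) + 16)

κ_4 = K^(4)(0) = 26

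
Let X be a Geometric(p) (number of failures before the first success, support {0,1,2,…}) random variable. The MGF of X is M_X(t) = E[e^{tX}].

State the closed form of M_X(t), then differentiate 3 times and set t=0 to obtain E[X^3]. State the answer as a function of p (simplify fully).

M_X(t) = p/(-(1 - p)*e^(t) + 1)
M′(t) = (-p^2*e^(t) + p*e^(t))/(p^2*e^(2*t) - 2*p*e^(2*t) + 2*p*e^(t) + e^(2*t) - 2*e^(t) + 1)

E[X^3] = M′′′(0) = -1 + 7/p - 12/p^2 + 6/p^3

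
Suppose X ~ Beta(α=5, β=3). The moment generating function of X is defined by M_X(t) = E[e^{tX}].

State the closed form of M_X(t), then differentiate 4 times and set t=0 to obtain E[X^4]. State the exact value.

M_X(t) = ₁F₁(5; 8; t)
M^(4)(t) = 7*₁F₁(9; 12; t)/33

E[X^4] = M^(4)(0) = 7/33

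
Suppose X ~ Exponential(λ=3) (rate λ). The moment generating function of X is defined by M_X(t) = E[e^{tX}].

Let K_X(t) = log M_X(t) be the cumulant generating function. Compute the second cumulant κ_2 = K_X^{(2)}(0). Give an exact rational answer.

M_X(t) = 3/(3 - t)
K_X(t) = log M_X(t) = -log(3 - t) + log(3)
K′(t) = -1/(t - 3)
K′′(t) = 1/(t^2 - 6*t + 9)

κ_2 = K′′(0) = 1/9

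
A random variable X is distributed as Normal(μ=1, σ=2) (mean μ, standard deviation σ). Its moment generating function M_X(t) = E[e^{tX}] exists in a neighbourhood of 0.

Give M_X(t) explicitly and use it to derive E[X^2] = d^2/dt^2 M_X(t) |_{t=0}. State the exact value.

M_X(t) = e^(2*t^2 + t)
dM/dt = 4*t*e^(t)*e^(2*t^2) + e^(t)*e^(2*t^2)
d^2M/dt^2 = 16*t^2*e^(t)*e^(2*t^2) + 8*t*e^(t)*e^(2*t^2) + 5*e^(t)*e^(2*t^2)

E[X^2] = d^2M/dt^2 |_{t=0} = 5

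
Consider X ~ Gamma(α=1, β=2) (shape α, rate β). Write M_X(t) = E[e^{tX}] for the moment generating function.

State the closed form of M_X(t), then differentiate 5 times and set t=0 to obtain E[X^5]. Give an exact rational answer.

E[X^5] = M^(5)(0) = 15/4

M_X(t) = 2/(2 - t)
M^(5)(t) = 240/(t^6 - 12*t^5 + 60*t^4 - 160*t^3 + 240*t^2 - 192*t + 64)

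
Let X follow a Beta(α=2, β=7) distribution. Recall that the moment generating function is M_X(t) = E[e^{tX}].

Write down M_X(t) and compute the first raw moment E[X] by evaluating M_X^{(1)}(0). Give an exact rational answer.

M_X(t) = ₁F₁(2; 9; t)
M′(t) = 2*₁F₁(3; 10; t)/9

E[X] = M′(0) = 2/9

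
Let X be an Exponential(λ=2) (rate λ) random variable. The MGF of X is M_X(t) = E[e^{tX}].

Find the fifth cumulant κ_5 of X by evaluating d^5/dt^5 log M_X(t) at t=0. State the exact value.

κ_5 = D^5[K](0) = 3/4

M_X(t) = 2/(2 - t)
K_X(t) = log M_X(t) = -log(2 - t) + log(2)
D^5[K](t) = -24/(t^5 - 10*t^4 + 40*t^3 - 80*t^2 + 80*t - 32)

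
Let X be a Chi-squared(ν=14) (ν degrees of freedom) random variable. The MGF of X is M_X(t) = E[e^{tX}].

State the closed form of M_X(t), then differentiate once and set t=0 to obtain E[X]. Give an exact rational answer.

M_X(t) = (1 - 2*t)^(-7)
D[M](t) = 14/(256*t^8 - 1024*t^7 + 1792*t^6 - 1792*t^5 + 1120*t^4 - 448*t^3 + 112*t^2 - 16*t + 1)

E[X] = D[M](0) = 14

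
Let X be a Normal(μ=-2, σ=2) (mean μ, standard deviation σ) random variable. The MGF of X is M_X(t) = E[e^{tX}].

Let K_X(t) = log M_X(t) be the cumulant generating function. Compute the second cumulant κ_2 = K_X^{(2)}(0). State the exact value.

κ_2 = K^(2)(0) = 4

M_X(t) = e^(2*t^2 - 2*t)
K_X(t) = log M_X(t) = 2*t^2 - 2*t
K^(2)(t) = 4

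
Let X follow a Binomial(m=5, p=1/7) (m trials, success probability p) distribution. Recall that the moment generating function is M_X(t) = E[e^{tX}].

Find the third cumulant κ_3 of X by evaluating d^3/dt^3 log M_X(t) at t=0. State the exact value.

κ_3 = D^3[K](0) = 150/343

M_X(t) = (e^(t)/7 + 6/7)^5
K_X(t) = log M_X(t) = 5*log(e^(t)/7 + 6/7)
D^3[K](t) = (-30*e^(2*t) + 180*e^(t))/(e^(3*t) + 18*e^(2*t) + 108*e^(t) + 216)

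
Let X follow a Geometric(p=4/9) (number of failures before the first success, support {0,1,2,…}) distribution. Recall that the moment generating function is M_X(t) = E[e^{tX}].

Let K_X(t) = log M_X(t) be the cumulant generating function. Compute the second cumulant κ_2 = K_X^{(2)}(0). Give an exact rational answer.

κ_2 = K^(2)(0) = 45/16

M_X(t) = 4/(9*(1 - 5*e^(t)/9))
K_X(t) = log M_X(t) = -log(1 - 5*e^(t)/9) - 2*log(3) + 2*log(2)
K^(2)(t) = 45*e^(t)/(25*e^(2*t) - 90*e^(t) + 81)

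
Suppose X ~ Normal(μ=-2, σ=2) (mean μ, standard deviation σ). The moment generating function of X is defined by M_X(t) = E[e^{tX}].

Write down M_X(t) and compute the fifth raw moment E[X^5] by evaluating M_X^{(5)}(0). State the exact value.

E[X^5] = D^5[M](0) = -832

M_X(t) = e^(2*t^2 - 2*t)
D^5[M](t) = (1024*t^5*e^(2*t^2) - 2560*t^4*e^(2*t^2) + 5120*t^3*e^(2*t^2) - 5120*t^2*e^(2*t^2) + 3200*t*e^(2*t^2) - 832*e^(2*t^2))*e^(-2*t)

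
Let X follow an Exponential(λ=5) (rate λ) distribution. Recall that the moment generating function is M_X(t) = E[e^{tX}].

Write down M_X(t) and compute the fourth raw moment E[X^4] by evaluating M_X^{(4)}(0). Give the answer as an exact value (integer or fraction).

E[X^4] = D^4[M](0) = 24/625

M_X(t) = 5/(5 - t)
D^4[M](t) = -120/(t^5 - 25*t^4 + 250*t^3 - 1250*t^2 + 3125*t - 3125)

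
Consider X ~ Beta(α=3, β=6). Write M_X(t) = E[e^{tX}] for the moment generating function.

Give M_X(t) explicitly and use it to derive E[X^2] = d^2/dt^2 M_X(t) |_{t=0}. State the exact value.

M_X(t) = ₁F₁(3; 9; t)
dM/dt = ₁F₁(4; 10; t)/3
d^2M/dt^2 = 2*₁F₁(5; 11; t)/15

E[X^2] = d^2M/dt^2 |_{t=0} = 2/15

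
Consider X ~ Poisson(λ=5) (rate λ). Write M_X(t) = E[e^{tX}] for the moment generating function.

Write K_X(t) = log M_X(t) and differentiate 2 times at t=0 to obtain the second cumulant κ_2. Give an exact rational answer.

M_X(t) = e^(5*e^(t) - 5)
K_X(t) = log M_X(t) = 5*e^(t) - 5
dK/dt = 5*e^(t)
d^2K/dt^2 = 5*e^(t)

κ_2 = d^2K/dt^2 |_{t=0} = 5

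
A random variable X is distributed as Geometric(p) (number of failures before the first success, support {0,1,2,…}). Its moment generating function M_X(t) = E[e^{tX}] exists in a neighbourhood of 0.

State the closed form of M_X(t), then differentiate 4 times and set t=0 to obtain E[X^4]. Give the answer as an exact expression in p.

E[X^4] = M′′′′(0) = 1 - 15/p + 50/p^2 - 60/p^3 + 24/p^4

M_X(t) = p/(-(1 - p)*e^(t) + 1)
M′(t) = (-p^2*e^(t) + p*e^(t))/(p^2*e^(2*t) - 2*p*e^(2*t) + 2*p*e^(t) + e^(2*t) - 2*e^(t) + 1)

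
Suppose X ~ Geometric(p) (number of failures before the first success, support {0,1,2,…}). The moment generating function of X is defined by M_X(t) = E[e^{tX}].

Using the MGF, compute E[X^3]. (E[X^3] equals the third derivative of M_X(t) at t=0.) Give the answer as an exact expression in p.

E[X^3] = d^3M/dt^3 |_{t=0} = -1 + 7/p - 12/p^2 + 6/p^3

M_X(t) = p/(-(1 - p)*e^(t) + 1)
dM/dt = (-p^2*e^(t) + p*e^(t))/(p^2*e^(2*t) - 2*p*e^(2*t) + 2*p*e^(t) + e^(2*t) - 2*e^(t) + 1)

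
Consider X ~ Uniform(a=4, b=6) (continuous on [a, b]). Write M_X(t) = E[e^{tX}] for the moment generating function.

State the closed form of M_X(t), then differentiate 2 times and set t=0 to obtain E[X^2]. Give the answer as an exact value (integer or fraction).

M_X(t) = (e^(6*t) - e^(4*t))/(2*t)
D^2[M](t) = (18*t^2*e^(6*t) - 8*t^2*e^(4*t) - 6*t*e^(6*t) + 4*t*e^(4*t) + e^(6*t) - e^(4*t))/t^3

E[X^2] = D^2[M](0) = 76/3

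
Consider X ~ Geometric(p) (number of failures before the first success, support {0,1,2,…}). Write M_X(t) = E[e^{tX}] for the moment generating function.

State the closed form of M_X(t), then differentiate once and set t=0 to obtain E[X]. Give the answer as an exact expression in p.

E[X] = M^(1)(0) = (1 - p)/p

M_X(t) = p/(-(1 - p)*e^(t) + 1)
M^(1)(t) = (-p^2*e^(t) + p*e^(t))/(p^2*e^(2*t) - 2*p*e^(2*t) + 2*p*e^(t) + e^(2*t) - 2*e^(t) + 1)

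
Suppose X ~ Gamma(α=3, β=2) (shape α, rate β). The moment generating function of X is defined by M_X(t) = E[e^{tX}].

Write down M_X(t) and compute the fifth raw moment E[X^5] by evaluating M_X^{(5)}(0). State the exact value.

M_X(t) = 8/(2 - t)^3
D^5[M](t) = 20160/(t^8 - 16*t^7 + 112*t^6 - 448*t^5 + 1120*t^4 - 1792*t^3 + 1792*t^2 - 1024*t + 256)

E[X^5] = D^5[M](0) = 315/4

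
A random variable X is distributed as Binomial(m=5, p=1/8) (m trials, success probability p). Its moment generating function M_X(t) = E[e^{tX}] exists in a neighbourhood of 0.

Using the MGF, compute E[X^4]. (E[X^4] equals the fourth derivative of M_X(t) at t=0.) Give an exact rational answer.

E[X^4] = d^4M/dt^4 |_{t=0} = 1815/512

M_X(t) = (e^(t)/8 + 7/8)^5
dM/dt = 5*e^(5*t)/32768 + 35*e^(4*t)/8192 + 735*e^(3*t)/16384 + 1715*e^(2*t)/8192 + 12005*e^(t)/32768
d^2M/dt^2 = 25*e^(5*t)/32768 + 35*e^(4*t)/2048 + 2205*e^(3*t)/16384 + 1715*e^(2*t)/4096 + 12005*e^(t)/32768
d^3M/dt^3 = 125*e^(5*t)/32768 + 35*e^(4*t)/512 + 6615*e^(3*t)/16384 + 1715*e^(2*t)/2048 + 12005*e^(t)/32768
d^4M/dt^4 = 625*e^(5*t)/32768 + 35*e^(4*t)/128 + 19845*e^(3*t)/16384 + 1715*e^(2*t)/1024 + 12005*e^(t)/32768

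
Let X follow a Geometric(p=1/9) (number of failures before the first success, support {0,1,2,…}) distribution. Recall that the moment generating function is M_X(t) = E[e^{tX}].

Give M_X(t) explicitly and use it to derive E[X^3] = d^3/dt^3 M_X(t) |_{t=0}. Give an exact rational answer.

M_X(t) = 1/(9*(1 - 8*e^(t)/9))
D^3[M](t) = (512*e^(3*t) + 2304*e^(2*t) + 648*e^(t))/(4096*e^(4*t) - 18432*e^(3*t) + 31104*e^(2*t) - 23328*e^(t) + 6561)

E[X^3] = D^3[M](0) = 3464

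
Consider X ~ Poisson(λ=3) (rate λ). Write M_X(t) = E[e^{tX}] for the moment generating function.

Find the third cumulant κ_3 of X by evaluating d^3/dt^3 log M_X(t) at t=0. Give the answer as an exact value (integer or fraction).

M_X(t) = e^(3*e^(t) - 3)
K_X(t) = log M_X(t) = 3*e^(t) - 3
D^3[K](t) = 3*e^(t)

κ_3 = D^3[K](0) = 3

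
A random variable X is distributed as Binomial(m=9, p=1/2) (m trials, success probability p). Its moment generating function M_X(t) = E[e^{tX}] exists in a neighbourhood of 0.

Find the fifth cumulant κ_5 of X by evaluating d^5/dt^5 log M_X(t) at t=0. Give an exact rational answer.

M_X(t) = (e^(t)/2 + 1/2)^9
K_X(t) = log M_X(t) = 9*log(e^(t)/2 + 1/2)
K^(5)(t) = (-9*e^(4*t) + 99*e^(3*t) - 99*e^(2*t) + 9*e^(t))/(e^(5*t) + 5*e^(4*t) + 10*e^(3*t) + 10*e^(2*t) + 5*e^(t) + 1)

κ_5 = K^(5)(0) = 0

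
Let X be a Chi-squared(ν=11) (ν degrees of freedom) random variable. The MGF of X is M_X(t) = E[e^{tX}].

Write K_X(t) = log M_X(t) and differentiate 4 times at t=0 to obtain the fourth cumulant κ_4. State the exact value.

κ_4 = K′′′′(0) = 528

M_X(t) = (1 - 2*t)^(-11/2)
K_X(t) = log M_X(t) = -11*log(1 - 2*t)/2
K′(t) = -11/(2*t - 1)
K′′(t) = 22/(4*t^2 - 4*t + 1)
K′′′(t) = -88/(8*t^3 - 12*t^2 + 6*t - 1)
K′′′′(t) = 528/(16*t^4 - 32*t^3 + 24*t^2 - 8*t + 1)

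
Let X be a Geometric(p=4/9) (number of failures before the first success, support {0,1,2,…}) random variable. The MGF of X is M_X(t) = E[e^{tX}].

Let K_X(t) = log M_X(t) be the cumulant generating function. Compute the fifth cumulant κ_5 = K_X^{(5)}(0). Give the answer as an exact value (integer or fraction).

M_X(t) = 4/(9*(1 - 5*e^(t)/9))
K_X(t) = log M_X(t) = -log(1 - 5*e^(t)/9) - 2*log(3) + 2*log(2)
K′(t) = -5*e^(t)/(5*e^(t) - 9)
K′′(t) = 45*e^(t)/(25*e^(2*t) - 90*e^(t) + 81)
K′′′(t) = (-225*e^(2*t) - 405*e^(t))/(125*e^(3*t) - 675*e^(2*t) + 1215*e^(t) - 729)
K′′′′(t) = (1125*e^(3*t) + 8100*e^(2*t) + 3645*e^(t))/(625*e^(4*t) - 4500*e^(3*t) + 12150*e^(2*t) - 14580*e^(t) + 6561)
K′′′′′(t) = (-5625*e^(4*t) - 111375*e^(3*t) - 200475*e^(2*t) - 32805*e^(t))/(3125*e^(5*t) - 28125*e^(4*t) + 101250*e^(3*t) - 182250*e^(2*t) + 164025*e^(t) - 59049)

κ_5 = K′′′′′(0) = 43785/128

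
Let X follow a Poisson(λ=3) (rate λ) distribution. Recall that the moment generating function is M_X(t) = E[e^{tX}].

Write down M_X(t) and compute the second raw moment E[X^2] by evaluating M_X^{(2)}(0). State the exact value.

M_X(t) = e^(3*e^(t) - 3)
dM/dt = 3*e^(-3)*e^(t)*e^(3*e^(t))
d^2M/dt^2 = (9*e^(2*t)*e^(3*e^(t)) + 3*e^(t)*e^(3*e^(t)))*e^(-3)

E[X^2] = d^2M/dt^2 |_{t=0} = 12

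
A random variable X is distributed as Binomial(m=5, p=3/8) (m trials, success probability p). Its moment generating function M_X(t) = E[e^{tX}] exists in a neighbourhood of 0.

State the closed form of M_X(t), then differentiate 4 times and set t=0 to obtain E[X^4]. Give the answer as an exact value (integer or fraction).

M_X(t) = (3*e^(t)/8 + 5/8)^5
M^(4)(t) = 151875*e^(5*t)/32768 + 2025*e^(4*t)/128 + 273375*e^(3*t)/16384 + 5625*e^(2*t)/1024 + 9375*e^(t)/32768

E[X^4] = M^(4)(0) = 21975/512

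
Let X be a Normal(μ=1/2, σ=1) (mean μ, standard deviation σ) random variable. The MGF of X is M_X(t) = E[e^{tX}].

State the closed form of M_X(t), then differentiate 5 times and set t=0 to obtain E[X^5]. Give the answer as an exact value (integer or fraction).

M_X(t) = e^(t^2/2 + t/2)
dM/dt = t*e^(t/2)*e^(t^2/2) + e^(t/2)*e^(t^2/2)/2
d^2M/dt^2 = t^2*e^(t/2)*e^(t^2/2) + t*e^(t/2)*e^(t^2/2) + 5*e^(t/2)*e^(t^2/2)/4
d^3M/dt^3 = t^3*e^(t/2)*e^(t^2/2) + 3*t^2*e^(t/2)*e^(t^2/2)/2 + 15*t*e^(t/2)*e^(t^2/2)/4 + 13*e^(t/2)*e^(t^2/2)/8
d^4M/dt^4 = t^4*e^(t/2)*e^(t^2/2) + 2*t^3*e^(t/2)*e^(t^2/2) + 15*t^2*e^(t/2)*e^(t^2/2)/2 + 13*t*e^(t/2)*e^(t^2/2)/2 + 73*e^(t/2)*e^(t^2/2)/16

E[X^5] = d^5M/dt^5 |_{t=0} = 281/32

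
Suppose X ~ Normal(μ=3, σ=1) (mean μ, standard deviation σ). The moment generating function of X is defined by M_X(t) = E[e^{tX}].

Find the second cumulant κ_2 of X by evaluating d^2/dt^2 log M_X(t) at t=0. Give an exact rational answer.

κ_2 = K′′(0) = 1

M_X(t) = e^(t^2/2 + 3*t)
K_X(t) = log M_X(t) = t^2/2 + 3*t
K′(t) = t + 3
K′′(t) = 1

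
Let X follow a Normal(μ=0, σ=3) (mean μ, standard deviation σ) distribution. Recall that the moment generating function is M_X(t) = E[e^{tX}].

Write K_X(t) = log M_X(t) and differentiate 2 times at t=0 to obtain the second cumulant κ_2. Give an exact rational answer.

M_X(t) = e^(9*t^2/2)
K_X(t) = log M_X(t) = 9*t^2/2
dK/dt = 9*t
d^2K/dt^2 = 9

κ_2 = d^2K/dt^2 |_{t=0} = 9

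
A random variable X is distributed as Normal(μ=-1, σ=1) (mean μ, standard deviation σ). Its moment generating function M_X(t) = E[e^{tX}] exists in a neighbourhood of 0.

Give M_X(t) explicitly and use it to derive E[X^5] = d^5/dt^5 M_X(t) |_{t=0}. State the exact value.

M_X(t) = e^(t^2/2 - t)
D^5[M](t) = (t^5*e^(t^2/2) - 5*t^4*e^(t^2/2) + 20*t^3*e^(t^2/2) - 40*t^2*e^(t^2/2) + 50*t*e^(t^2/2) - 26*e^(t^2/2))*e^(-t)

E[X^5] = D^5[M](0) = -26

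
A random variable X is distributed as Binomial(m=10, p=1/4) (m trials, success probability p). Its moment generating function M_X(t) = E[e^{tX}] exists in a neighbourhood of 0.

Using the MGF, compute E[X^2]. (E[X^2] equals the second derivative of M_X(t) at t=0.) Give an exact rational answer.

E[X^2] = d^2M/dt^2 |_{t=0} = 65/8

M_X(t) = (e^(t)/4 + 3/4)^10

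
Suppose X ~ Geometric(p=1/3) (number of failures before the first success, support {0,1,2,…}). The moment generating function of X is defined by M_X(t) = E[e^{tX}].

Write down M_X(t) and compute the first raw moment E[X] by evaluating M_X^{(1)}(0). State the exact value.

M_X(t) = 1/(3*(1 - 2*e^(t)/3))
M^(1)(t) = 2*e^(t)/(4*e^(2*t) - 12*e^(t) + 9)

E[X] = M^(1)(0) = 2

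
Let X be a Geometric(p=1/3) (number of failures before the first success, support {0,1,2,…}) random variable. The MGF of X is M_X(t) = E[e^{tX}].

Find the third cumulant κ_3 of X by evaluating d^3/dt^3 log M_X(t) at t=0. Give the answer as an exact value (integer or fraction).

M_X(t) = 1/(3*(1 - 2*e^(t)/3))
K_X(t) = log M_X(t) = -log(1 - 2*e^(t)/3) - log(3)
K^(3)(t) = (-12*e^(2*t) - 18*e^(t))/(8*e^(3*t) - 36*e^(2*t) + 54*e^(t) - 27)

κ_3 = K^(3)(0) = 30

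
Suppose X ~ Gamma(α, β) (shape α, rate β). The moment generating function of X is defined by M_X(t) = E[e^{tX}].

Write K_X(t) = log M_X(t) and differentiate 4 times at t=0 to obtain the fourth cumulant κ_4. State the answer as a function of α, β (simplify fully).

M_X(t) = (β/(β - t))^α
K_X(t) = log M_X(t) = α*(log(β) - log(β - t))
K^(4)(t) = 6*α/(β^4 - 4*β^3*t + 6*β^2*t^2 - 4*β*t^3 + t^4)

κ_4 = K^(4)(0) = 6*α/β^4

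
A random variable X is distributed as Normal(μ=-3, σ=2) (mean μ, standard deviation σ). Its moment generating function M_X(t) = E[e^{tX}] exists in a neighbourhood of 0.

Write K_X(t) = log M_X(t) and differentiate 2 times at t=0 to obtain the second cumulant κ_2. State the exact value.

M_X(t) = e^(2*t^2 - 3*t)
K_X(t) = log M_X(t) = 2*t^2 - 3*t
K′(t) = 4*t - 3
K′′(t) = 4

κ_2 = K′′(0) = 4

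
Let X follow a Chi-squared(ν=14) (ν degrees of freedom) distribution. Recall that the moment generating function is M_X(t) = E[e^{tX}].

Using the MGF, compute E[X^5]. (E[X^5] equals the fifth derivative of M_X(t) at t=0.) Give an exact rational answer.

E[X^5] = M′′′′′(0) = 1774080

M_X(t) = (1 - 2*t)^(-7)
M′(t) = 14/(256*t^8 - 1024*t^7 + 1792*t^6 - 1792*t^5 + 1120*t^4 - 448*t^3 + 112*t^2 - 16*t + 1)
M′′(t) = -224/(512*t^9 - 2304*t^8 + 4608*t^7 - 5376*t^6 + 4032*t^5 - 2016*t^4 + 672*t^3 - 144*t^2 + 18*t - 1)
M′′′(t) = 4032/(1024*t^10 - 5120*t^9 + 11520*t^8 - 15360*t^7 + 13440*t^6 - 8064*t^5 + 3360*t^4 - 960*t^3 + 180*t^2 - 20*t + 1)
M′′′′(t) = -80640/(2048*t^11 - 11264*t^10 + 28160*t^9 - 42240*t^8 + 42240*t^7 - 29568*t^6 + 14784*t^5 - 5280*t^4 + 1320*t^3 - 220*t^2 + 22*t - 1)
M′′′′′(t) = 1774080/(4096*t^12 - 24576*t^11 + 67584*t^10 - 112640*t^9 + 126720*t^8 - 101376*t^7 + 59136*t^6 - 25344*t^5 + 7920*t^4 - 1760*t^3 + 264*t^2 - 24*t + 1)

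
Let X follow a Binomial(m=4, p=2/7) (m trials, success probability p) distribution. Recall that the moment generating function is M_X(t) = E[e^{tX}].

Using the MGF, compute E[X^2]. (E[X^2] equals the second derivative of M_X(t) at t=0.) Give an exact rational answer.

M_X(t) = (2*e^(t)/7 + 5/7)^4
dM/dt = 64*e^(4*t)/2401 + 480*e^(3*t)/2401 + 1200*e^(2*t)/2401 + 1000*e^(t)/2401
d^2M/dt^2 = 256*e^(4*t)/2401 + 1440*e^(3*t)/2401 + 2400*e^(2*t)/2401 + 1000*e^(t)/2401

E[X^2] = d^2M/dt^2 |_{t=0} = 104/49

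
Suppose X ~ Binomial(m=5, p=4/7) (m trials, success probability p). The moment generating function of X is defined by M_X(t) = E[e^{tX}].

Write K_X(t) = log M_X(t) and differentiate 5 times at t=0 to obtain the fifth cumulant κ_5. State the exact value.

κ_5 = K′′′′′(0) = 5700/16807

M_X(t) = (4*e^(t)/7 + 3/7)^5
K_X(t) = log M_X(t) = 5*log(4*e^(t)/7 + 3/7)
K′(t) = 20*e^(t)/(4*e^(t) + 3)
K′′(t) = 60*e^(t)/(16*e^(2*t) + 24*e^(t) + 9)
K′′′(t) = (-240*e^(2*t) + 180*e^(t))/(64*e^(3*t) + 144*e^(2*t) + 108*e^(t) + 27)
K′′′′(t) = (960*e^(3*t) - 2880*e^(2*t) + 540*e^(t))/(256*e^(4*t) + 768*e^(3*t) + 864*e^(2*t) + 432*e^(t) + 81)
K′′′′′(t) = (-3840*e^(4*t) + 31680*e^(3*t) - 23760*e^(2*t) + 1620*e^(t))/(1024*e^(5*t) + 3840*e^(4*t) + 5760*e^(3*t) + 4320*e^(2*t) + 1620*e^(t) + 243)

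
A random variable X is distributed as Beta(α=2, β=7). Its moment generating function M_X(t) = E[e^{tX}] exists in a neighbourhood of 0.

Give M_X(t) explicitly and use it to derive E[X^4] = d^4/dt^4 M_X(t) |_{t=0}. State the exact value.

E[X^4] = d^4M/dt^4 |_{t=0} = 1/99

M_X(t) = ₁F₁(2; 9; t)
dM/dt = 2*₁F₁(3; 10; t)/9
d^2M/dt^2 = ₁F₁(4; 11; t)/15
d^3M/dt^3 = 4*₁F₁(5; 12; t)/165
d^4M/dt^4 = ₁F₁(6; 13; t)/99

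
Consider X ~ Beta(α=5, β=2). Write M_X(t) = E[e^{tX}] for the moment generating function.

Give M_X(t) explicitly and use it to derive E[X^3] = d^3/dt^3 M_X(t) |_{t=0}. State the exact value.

E[X^3] = d^3M/dt^3 |_{t=0} = 5/12

M_X(t) = ₁F₁(5; 7; t)
dM/dt = 5*₁F₁(6; 8; t)/7
d^2M/dt^2 = 15*₁F₁(7; 9; t)/28
d^3M/dt^3 = 5*₁F₁(8; 10; t)/12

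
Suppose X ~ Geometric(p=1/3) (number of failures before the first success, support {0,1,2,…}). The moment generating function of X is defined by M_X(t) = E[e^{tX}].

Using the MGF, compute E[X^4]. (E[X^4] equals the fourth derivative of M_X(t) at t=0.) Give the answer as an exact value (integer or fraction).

E[X^4] = D^4[M](0) = 730

M_X(t) = 1/(3*(1 - 2*e^(t)/3))
D^4[M](t) = (-16*e^(4*t) - 264*e^(3*t) - 396*e^(2*t) - 54*e^(t))/(32*e^(5*t) - 240*e^(4*t) + 720*e^(3*t) - 1080*e^(2*t) + 810*e^(t) - 243)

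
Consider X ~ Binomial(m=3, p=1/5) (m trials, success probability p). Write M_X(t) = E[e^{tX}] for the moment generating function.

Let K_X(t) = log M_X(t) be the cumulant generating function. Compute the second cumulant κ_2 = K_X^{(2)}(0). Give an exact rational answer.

κ_2 = d^2K/dt^2 |_{t=0} = 12/25

M_X(t) = (e^(t)/5 + 4/5)^3
K_X(t) = log M_X(t) = 3*log(e^(t)/5 + 4/5)
dK/dt = 3*e^(t)/(e^(t) + 4)
d^2K/dt^2 = 12*e^(t)/(e^(2*t) + 8*e^(t) + 16)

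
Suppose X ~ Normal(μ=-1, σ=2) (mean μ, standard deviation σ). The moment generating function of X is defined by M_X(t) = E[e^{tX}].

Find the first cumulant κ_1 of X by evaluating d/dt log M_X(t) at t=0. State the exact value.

M_X(t) = e^(2*t^2 - t)
K_X(t) = log M_X(t) = 2*t^2 - t
dK/dt = 4*t - 1

κ_1 = dK/dt |_{t=0} = -1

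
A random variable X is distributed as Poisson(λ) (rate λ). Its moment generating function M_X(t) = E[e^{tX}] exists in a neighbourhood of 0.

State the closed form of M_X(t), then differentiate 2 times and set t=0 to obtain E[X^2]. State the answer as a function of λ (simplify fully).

M_X(t) = e^(λ*(e^(t) - 1))
dM/dt = λ*e^(-λ)*e^(t)*e^(λ*e^(t))
d^2M/dt^2 = (λ^2*e^(2*t)*e^(λ*e^(t)) + λ*e^(t)*e^(λ*e^(t)))*e^(-λ)

E[X^2] = d^2M/dt^2 |_{t=0} = λ*(λ + 1)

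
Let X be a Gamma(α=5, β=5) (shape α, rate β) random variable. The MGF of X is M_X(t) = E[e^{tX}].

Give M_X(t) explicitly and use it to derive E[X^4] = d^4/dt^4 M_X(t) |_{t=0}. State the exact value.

E[X^4] = M^(4)(0) = 336/125

M_X(t) = 3125/(5 - t)^5
M^(4)(t) = -5250000/(t^9 - 45*t^8 + 900*t^7 - 10500*t^6 + 78750*t^5 - 393750*t^4 + 1312500*t^3 - 2812500*t^2 + 3515625*t - 1953125)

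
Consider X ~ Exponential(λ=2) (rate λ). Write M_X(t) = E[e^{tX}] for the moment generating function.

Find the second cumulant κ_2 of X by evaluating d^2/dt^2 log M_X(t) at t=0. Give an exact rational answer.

κ_2 = K′′(0) = 1/4

M_X(t) = 2/(2 - t)
K_X(t) = log M_X(t) = -log(2 - t) + log(2)
K′(t) = -1/(t - 2)
K′′(t) = 1/(t^2 - 4*t + 4)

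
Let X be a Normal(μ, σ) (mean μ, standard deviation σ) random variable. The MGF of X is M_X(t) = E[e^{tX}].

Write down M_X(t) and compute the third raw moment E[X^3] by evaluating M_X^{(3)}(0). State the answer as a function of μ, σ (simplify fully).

M_X(t) = e^(μ*t + σ^2*t^2/2)
dM/dt = μ*e^(μ*t)*e^(σ^2*t^2/2) + σ^2*t*e^(μ*t)*e^(σ^2*t^2/2)
d^2M/dt^2 = μ^2*e^(μ*t)*e^(σ^2*t^2/2) + 2*μ*σ^2*t*e^(μ*t)*e^(σ^2*t^2/2) + σ^4*t^2*e^(μ*t)*e^(σ^2*t^2/2) + σ^2*e^(μ*t)*e^(σ^2*t^2/2)

E[X^3] = d^3M/dt^3 |_{t=0} = μ*(μ^2 + 3*σ^2)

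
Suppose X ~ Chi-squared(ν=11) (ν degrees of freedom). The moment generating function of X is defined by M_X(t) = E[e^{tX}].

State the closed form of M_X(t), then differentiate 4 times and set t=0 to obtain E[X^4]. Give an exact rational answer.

M_X(t) = (1 - 2*t)^(-11/2)

E[X^4] = M^(4)(0) = 36465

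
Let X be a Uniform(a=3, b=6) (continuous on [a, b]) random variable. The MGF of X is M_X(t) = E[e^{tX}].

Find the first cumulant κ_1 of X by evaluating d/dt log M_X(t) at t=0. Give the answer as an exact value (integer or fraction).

M_X(t) = (e^(6*t) - e^(3*t))/(3*t)
K_X(t) = log M_X(t) = -log(t) + log(e^(6*t) - e^(3*t)) - log(3)
dK/dt = (6*t*e^(3*t) - 3*t - e^(3*t) + 1)/(t*e^(3*t) - t)

κ_1 = dK/dt |_{t=0} = 9/2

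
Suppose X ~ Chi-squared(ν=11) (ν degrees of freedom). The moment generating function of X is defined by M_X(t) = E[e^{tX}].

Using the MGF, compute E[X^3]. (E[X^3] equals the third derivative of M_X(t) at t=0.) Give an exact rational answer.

E[X^3] = D^3[M](0) = 2145

M_X(t) = (1 - 2*t)^(-11/2)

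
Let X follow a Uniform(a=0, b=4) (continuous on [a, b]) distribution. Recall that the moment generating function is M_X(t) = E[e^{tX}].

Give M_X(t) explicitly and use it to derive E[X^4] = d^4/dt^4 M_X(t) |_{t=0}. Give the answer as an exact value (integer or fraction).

M_X(t) = (e^(4*t) - 1)/(4*t)
D^4[M](t) = (64*t^4*e^(4*t) - 64*t^3*e^(4*t) + 48*t^2*e^(4*t) - 24*t*e^(4*t) + 6*e^(4*t) - 6)/t^5

E[X^4] = D^4[M](0) = 256/5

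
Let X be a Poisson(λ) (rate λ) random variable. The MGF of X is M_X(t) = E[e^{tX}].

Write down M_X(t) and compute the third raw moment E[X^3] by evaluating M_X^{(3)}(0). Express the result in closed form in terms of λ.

E[X^3] = D^3[M](0) = λ*(λ^2 + 3*λ + 1)

M_X(t) = e^(λ*(e^(t) - 1))
D^3[M](t) = (λ^3*e^(3*t)*e^(λ*e^(t)) + 3*λ^2*e^(2*t)*e^(λ*e^(t)) + λ*e^(t)*e^(λ*e^(t)))*e^(-λ)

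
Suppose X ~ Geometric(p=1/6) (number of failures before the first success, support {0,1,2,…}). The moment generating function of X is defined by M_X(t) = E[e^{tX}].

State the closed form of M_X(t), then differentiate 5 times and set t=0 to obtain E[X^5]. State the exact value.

E[X^5] = M^(5)(0) = 544505

M_X(t) = 1/(6*(1 - 5*e^(t)/6))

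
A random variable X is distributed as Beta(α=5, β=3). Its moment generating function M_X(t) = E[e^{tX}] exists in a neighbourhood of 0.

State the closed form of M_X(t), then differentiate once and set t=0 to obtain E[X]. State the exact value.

M_X(t) = ₁F₁(5; 8; t)
M′(t) = 5*₁F₁(6; 9; t)/8

E[X] = M′(0) = 5/8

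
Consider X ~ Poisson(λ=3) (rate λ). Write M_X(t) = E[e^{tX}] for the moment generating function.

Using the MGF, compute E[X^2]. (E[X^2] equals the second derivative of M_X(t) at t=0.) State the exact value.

E[X^2] = M′′(0) = 12

M_X(t) = e^(3*e^(t) - 3)
M′(t) = 3*e^(-3)*e^(t)*e^(3*e^(t))
M′′(t) = (9*e^(2*t)*e^(3*e^(t)) + 3*e^(t)*e^(3*e^(t)))*e^(-3)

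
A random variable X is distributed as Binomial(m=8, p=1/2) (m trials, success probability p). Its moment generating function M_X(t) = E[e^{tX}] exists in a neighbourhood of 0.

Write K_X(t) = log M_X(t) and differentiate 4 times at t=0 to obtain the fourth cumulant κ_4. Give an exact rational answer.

M_X(t) = (e^(t)/2 + 1/2)^8
K_X(t) = log M_X(t) = 8*log(e^(t)/2 + 1/2)
K′(t) = 8*e^(t)/(e^(t) + 1)
K′′(t) = 8*e^(t)/(e^(2*t) + 2*e^(t) + 1)
K′′′(t) = (-8*e^(2*t) + 8*e^(t))/(e^(3*t) + 3*e^(2*t) + 3*e^(t) + 1)
K′′′′(t) = (8*e^(3*t) - 32*e^(2*t) + 8*e^(t))/(e^(4*t) + 4*e^(3*t) + 6*e^(2*t) + 4*e^(t) + 1)

κ_4 = K′′′′(0) = -1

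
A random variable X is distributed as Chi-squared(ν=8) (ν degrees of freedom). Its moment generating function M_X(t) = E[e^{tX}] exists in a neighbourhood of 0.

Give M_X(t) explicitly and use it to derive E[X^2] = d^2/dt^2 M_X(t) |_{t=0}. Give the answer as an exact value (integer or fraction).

E[X^2] = M^(2)(0) = 80

M_X(t) = (1 - 2*t)^(-4)
M^(2)(t) = 80/(64*t^6 - 192*t^5 + 240*t^4 - 160*t^3 + 60*t^2 - 12*t + 1)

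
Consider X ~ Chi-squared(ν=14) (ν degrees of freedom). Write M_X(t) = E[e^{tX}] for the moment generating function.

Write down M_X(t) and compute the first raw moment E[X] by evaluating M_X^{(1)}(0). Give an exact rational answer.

E[X] = D[M](0) = 14

M_X(t) = (1 - 2*t)^(-7)
D[M](t) = 14/(256*t^8 - 1024*t^7 + 1792*t^6 - 1792*t^5 + 1120*t^4 - 448*t^3 + 112*t^2 - 16*t + 1)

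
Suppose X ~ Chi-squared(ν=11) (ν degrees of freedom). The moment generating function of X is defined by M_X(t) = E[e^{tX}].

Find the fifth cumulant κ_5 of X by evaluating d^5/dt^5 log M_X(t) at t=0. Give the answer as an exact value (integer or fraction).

κ_5 = K^(5)(0) = 4224

M_X(t) = (1 - 2*t)^(-11/2)
K_X(t) = log M_X(t) = -11*log(1 - 2*t)/2
K^(5)(t) = -4224/(32*t^5 - 80*t^4 + 80*t^3 - 40*t^2 + 10*t - 1)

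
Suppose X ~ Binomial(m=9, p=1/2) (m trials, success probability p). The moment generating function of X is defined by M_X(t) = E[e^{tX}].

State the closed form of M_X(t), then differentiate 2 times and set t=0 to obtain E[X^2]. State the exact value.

E[X^2] = M′′(0) = 45/2

M_X(t) = (e^(t)/2 + 1/2)^9
M′(t) = 9*e^(9*t)/512 + 9*e^(8*t)/64 + 63*e^(7*t)/128 + 63*e^(6*t)/64 + 315*e^(5*t)/256 + 63*e^(4*t)/64 + 63*e^(3*t)/128 + 9*e^(2*t)/64 + 9*e^(t)/512
M′′(t) = 81*e^(9*t)/512 + 9*e^(8*t)/8 + 441*e^(7*t)/128 + 189*e^(6*t)/32 + 1575*e^(5*t)/256 + 63*e^(4*t)/16 + 189*e^(3*t)/128 + 9*e^(2*t)/32 + 9*e^(t)/512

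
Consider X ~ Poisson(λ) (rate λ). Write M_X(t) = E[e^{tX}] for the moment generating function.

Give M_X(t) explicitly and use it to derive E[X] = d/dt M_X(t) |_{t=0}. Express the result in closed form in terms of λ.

M_X(t) = e^(λ*(e^(t) - 1))
M^(1)(t) = λ*e^(-λ)*e^(t)*e^(λ*e^(t))

E[X] = M^(1)(0) = λ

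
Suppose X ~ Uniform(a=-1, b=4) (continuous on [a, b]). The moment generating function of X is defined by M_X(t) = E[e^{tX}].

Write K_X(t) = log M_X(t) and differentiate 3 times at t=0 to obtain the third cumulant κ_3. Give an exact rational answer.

κ_3 = d^3K/dt^3 |_{t=0} = 0

M_X(t) = (e^(4*t) - e^(-t))/(5*t)
K_X(t) = log M_X(t) = -log(t) + log(e^(4*t) - e^(-t)) - log(5)
dK/dt = (4*t*e^(5*t) + t - e^(5*t) + 1)/(t*e^(5*t) - t)
d^2K/dt^2 = (-25*t^2*e^(5*t) + e^(10*t) - 2*e^(5*t) + 1)/(t^2*e^(10*t) - 2*t^2*e^(5*t) + t^2)
d^3K/dt^3 = (125*t^3*e^(10*t) + 125*t^3*e^(5*t) - 2*e^(15*t) + 6*e^(10*t) - 6*e^(5*t) + 2)/(t^3*e^(15*t) - 3*t^3*e^(10*t) + 3*t^3*e^(5*t) - t^3)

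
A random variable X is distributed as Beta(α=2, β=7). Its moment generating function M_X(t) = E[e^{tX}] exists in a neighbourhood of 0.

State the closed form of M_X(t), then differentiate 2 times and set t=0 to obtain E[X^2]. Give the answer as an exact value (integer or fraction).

E[X^2] = d^2M/dt^2 |_{t=0} = 1/15

M_X(t) = ₁F₁(2; 9; t)
dM/dt = 2*₁F₁(3; 10; t)/9
d^2M/dt^2 = ₁F₁(4; 11; t)/15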